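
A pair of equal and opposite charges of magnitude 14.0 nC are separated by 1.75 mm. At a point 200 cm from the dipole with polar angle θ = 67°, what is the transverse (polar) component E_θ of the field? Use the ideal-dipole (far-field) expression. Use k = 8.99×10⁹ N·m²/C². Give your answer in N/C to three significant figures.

E_θ ≈ 0.0253 N/C

Dipole moment p = qd = (1.40×10⁻⁸ C)(0.00175 m) = 2.45×10⁻¹¹ C·m.
For a dipole, E_θ = (kp sinθ)/r³.
kp/r³ = (8.99×10⁹)(2.45×10⁻¹¹)/(2.00)³ = 0.02753 N/C.
E_θ = 0.02753·sin67° = 0.02534 N/C.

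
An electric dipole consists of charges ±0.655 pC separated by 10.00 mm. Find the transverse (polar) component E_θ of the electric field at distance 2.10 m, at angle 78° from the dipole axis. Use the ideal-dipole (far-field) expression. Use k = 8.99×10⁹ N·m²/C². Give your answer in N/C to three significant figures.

Dipole moment p = qd = (6.55×10⁻¹³ C)(0.0100 m) = 6.55×10⁻¹⁵ C·m.
For a dipole, E_θ = (kp sinθ)/r³.
kp/r³ = (8.99×10⁹)(6.55×10⁻¹⁵)/(2.10)³ = 6.358×10⁻⁶ N/C.
E_θ = 6.358×10⁻⁶·sin78° = 6.219×10⁻⁶ N/C.

E_θ ≈ 6.22×10⁻⁶ N/C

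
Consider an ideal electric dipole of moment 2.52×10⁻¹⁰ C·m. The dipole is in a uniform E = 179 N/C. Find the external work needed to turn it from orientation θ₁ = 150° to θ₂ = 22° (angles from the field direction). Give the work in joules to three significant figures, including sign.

W_ext = ΔU = U(θ₂) − U(θ₁) = −pE cosθ₂ − (−pE cosθ₁) = pE(cosθ₁ − cosθ₂).
W = (2.52×10⁻¹⁰)(179)·(cos150° − cos22°) = (4.511×10⁻⁸)·(-1.7932) = -8.089×10⁻⁸ J.

W ≈ -8.09×10⁻⁸ J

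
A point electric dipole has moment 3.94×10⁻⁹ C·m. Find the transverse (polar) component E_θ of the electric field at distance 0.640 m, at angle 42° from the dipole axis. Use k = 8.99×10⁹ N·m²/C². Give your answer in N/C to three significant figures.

E_θ ≈ 90.4 N/C

For a dipole, E_θ = (kp sinθ)/r³.
kp/r³ = (8.99×10⁹)(3.94×10⁻⁹)/(0.640)³ = 135.1 N/C.
E_θ = 135.1·sin42° = 90.41 N/C.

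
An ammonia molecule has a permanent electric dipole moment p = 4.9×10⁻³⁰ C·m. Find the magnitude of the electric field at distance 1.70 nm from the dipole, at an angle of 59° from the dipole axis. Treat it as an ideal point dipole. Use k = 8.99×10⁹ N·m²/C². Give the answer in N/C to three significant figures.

At angle θ the dipole field magnitude is E = (kp/r³)·√(1 + 3cos²θ).
kp/r³ = (8.99×10⁹)(4.90×10⁻³⁰) / (1.70×10⁻⁹)³ = 8.966×10⁶ N/C.
√(1 + 3cos²59°) = √(1 + 3·0.2653) = √1.7958 ≈ 1.3401.
E ≈ 8.966×10⁶ × 1.340 = 1.202×10⁷ N/C.

E ≈ 1.20×10⁷ N/C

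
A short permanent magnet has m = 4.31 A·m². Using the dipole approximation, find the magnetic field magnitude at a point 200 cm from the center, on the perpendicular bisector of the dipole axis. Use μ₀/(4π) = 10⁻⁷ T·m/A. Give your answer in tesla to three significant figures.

In the equatorial plane B = (μ₀/4π)·m/r³ (half the axial value).
B = (10⁻⁷)·(4.31) / (2.00)³ = 5.387×10⁻⁸ T.

B ≈ 5.39×10⁻⁸ T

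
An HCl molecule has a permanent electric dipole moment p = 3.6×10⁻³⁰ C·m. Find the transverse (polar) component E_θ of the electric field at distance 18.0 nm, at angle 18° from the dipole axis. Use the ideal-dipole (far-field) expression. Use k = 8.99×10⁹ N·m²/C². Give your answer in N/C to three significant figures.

E_θ ≈ 1710 N/C

For a dipole, E_θ = (kp sinθ)/r³.
kp/r³ = (8.99×10⁹)(3.60×10⁻³⁰)/(1.80×10⁻⁸)³ = 5549 N/C.
E_θ = 5549·sin18° = 1715 N/C.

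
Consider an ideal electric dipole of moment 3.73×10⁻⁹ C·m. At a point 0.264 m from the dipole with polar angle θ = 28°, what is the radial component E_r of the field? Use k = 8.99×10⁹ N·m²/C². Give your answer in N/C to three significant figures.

For a dipole, E_r = (2kp cosθ)/r³.
kp/r³ = (8.99×10⁹)(3.73×10⁻⁹)/(0.264)³ = 1822 N/C.
E_r = 2·1822·cos28° = 3218 N/C.

E_r ≈ 3220 N/C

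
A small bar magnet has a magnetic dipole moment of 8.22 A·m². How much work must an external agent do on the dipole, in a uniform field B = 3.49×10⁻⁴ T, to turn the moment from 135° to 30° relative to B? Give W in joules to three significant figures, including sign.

W ≈ -0.00451 J

W_ext = ΔU = −mB cosθ₂ + mB cosθ₁ = mB(cosθ₁ − cosθ₂).
W = (8.22)(3.49×10⁻⁴)·(cos135° − cos30°) = (0.002869)·(-1.5731) = -0.004513 J.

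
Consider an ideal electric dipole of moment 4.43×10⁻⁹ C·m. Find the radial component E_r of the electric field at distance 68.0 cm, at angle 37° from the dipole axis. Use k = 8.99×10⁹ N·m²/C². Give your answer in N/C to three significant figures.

For a dipole, E_r = (2kp cosθ)/r³.
kp/r³ = (8.99×10⁹)(4.43×10⁻⁹)/(0.680)³ = 126.7 N/C.
E_r = 2·126.7·cos37° = 202.3 N/C.

E_r ≈ 202 N/C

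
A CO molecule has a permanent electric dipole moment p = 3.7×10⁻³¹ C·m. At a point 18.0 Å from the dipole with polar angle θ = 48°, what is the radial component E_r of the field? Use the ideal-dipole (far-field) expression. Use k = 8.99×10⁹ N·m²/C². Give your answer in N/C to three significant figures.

E_r ≈ 7.63×10⁵ N/C

For a dipole, E_r = (2kp cosθ)/r³.
kp/r³ = (8.99×10⁹)(3.70×10⁻³¹)/(1.80×10⁻⁹)³ = 5.704×10⁵ N/C.
E_r = 2·5.704×10⁵·cos48° = 7.633×10⁵ N/C.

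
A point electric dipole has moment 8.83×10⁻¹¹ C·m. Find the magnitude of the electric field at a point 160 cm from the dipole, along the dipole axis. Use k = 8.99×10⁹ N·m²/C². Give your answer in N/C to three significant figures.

E ≈ 0.388 N/C

On the dipole axis E = 2kp/r³.
E = 2·(8.99×10⁹)(8.83×10⁻¹¹) / (1.60)³ = 0.3876 N/C.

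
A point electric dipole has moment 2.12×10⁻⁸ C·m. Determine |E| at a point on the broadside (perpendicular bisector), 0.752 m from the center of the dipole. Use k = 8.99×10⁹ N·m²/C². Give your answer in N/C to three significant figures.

On the perpendicular bisector E = kp/r³ (half the axial value at the same distance).
E = (8.99×10⁹)(2.12×10⁻⁸) / (0.752)³ = 448.2 N/C.

E ≈ 448 N/C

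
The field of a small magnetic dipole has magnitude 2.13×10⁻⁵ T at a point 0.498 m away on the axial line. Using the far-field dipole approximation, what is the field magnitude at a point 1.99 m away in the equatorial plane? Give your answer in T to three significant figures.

Dipole fields scale as 1/r³ in the far field.
The axial field is twice the equatorial field at the same r, so the geometry factor is 1/2.
B₂ = B₁ · (1/2) · (r₁/r₂)³ = 2.13×10⁻⁵ · 0.5 · (0.498/1.99)³.
(r₁/r₂)³ = (0.2503)³ = 0.01567.
B₂ ≈ 1.669×10⁻⁷ T.

B ≈ 1.67×10⁻⁷ T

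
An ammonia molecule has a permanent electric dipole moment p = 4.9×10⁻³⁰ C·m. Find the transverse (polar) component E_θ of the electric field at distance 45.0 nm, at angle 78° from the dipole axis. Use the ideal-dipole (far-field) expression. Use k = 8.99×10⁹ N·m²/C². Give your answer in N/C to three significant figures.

For a dipole, E_θ = (kp sinθ)/r³.
kp/r³ = (8.99×10⁹)(4.90×10⁻³⁰)/(4.50×10⁻⁸)³ = 483.4 N/C.
E_θ = 483.4·sin78° = 472.8 N/C.

E_θ ≈ 473 N/C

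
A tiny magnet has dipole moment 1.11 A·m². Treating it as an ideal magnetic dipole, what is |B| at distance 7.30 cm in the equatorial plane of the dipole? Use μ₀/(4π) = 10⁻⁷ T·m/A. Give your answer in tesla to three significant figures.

B ≈ 2.85×10⁻⁴ T

In the equatorial plane B = (μ₀/4π)·m/r³ (half the axial value).
B = (10⁻⁷)·(1.11) / (0.0730)³ = 2.853×10⁻⁴ T.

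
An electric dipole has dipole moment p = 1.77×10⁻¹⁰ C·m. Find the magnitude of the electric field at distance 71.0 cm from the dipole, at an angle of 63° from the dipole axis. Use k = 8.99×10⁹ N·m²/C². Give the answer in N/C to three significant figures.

E ≈ 5.66 N/C

At angle θ the dipole field magnitude is E = (kp/r³)·√(1 + 3cos²θ).
kp/r³ = (8.99×10⁹)(1.77×10⁻¹⁰) / (0.710)³ = 4.446 N/C.
√(1 + 3cos²63°) = √(1 + 3·0.2061) = √1.6183 ≈ 1.2721.
E ≈ 4.446 × 1.272 = 5.656 N/C.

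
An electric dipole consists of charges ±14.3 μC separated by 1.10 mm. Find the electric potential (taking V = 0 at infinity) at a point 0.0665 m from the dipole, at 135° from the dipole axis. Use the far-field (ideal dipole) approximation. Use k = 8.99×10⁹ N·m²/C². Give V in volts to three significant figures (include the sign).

Dipole moment p = qd = (1.43×10⁻⁵ C)(0.00110 m) = 1.573×10⁻⁸ C·m.
The dipole potential is V = kp cosθ / r².
V = (8.99×10⁹)(1.573×10⁻⁸)·cos135° / (0.0665)² = -2.261×10⁴ V.

V ≈ -2.26×10⁴ V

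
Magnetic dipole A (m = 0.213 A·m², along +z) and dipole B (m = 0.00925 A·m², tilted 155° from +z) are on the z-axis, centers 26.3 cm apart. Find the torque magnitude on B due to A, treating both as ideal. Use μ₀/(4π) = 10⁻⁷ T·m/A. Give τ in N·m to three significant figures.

Dipole B is on the axis of dipole A, so B₁ there is axial: B₁ = (μ₀/4π)·2m₁/r³ along +z.
B₁ = 2(10⁻⁷)(0.213)/(0.263)³ = 2.342×10⁻⁶ T.
τ = m₂ B₁ sinθ.
τ = (0.00925)(2.342×10⁻⁶)·sin155° = 9.154×10⁻⁹ N·m.

τ ≈ 9.15×10⁻⁹ N·m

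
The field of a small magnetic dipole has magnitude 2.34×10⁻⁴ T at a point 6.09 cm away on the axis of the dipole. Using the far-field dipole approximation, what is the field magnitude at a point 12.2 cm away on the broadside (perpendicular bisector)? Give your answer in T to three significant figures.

Dipole fields scale as 1/r³ in the far field.
The axial field is twice the equatorial field at the same r, so the geometry factor is 1/2.
B₂ = B₁ · (1/2) · (r₁/r₂)³ = 2.34×10⁻⁴ · 0.5 · (6.09/12.2)³.
(r₁/r₂)³ = (0.4992)³ = 0.1244.
B₂ ≈ 1.455×10⁻⁵ T.

B ≈ 1.46×10⁻⁵ T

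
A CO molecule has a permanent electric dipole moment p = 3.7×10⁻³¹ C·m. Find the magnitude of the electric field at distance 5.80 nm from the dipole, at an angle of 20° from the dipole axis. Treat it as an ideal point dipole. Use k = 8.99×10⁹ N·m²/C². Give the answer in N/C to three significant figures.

E ≈ 3.26×10⁴ N/C

At angle θ the dipole field magnitude is E = (kp/r³)·√(1 + 3cos²θ).
kp/r³ = (8.99×10⁹)(3.70×10⁻³¹) / (5.80×10⁻⁹)³ = 1.705×10⁴ N/C.
√(1 + 3cos²20°) = √(1 + 3·0.8830) = √3.6491 ≈ 1.9103.
E ≈ 1.705×10⁴ × 1.910 = 3.257×10⁴ N/C.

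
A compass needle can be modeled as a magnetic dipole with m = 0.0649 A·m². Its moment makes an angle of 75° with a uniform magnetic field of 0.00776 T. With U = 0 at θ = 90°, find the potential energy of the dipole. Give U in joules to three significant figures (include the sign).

U = −m·B = −mB cosθ.
U = −(0.0649)(0.00776)·cos75° = -1.303×10⁻⁴ J.

U ≈ -1.30×10⁻⁴ J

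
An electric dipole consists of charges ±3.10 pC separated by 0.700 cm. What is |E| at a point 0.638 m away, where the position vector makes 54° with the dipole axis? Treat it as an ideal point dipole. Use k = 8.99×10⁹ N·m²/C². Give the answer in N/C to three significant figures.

E ≈ 0.00107 N/C

Dipole moment p = qd = (3.10×10⁻¹² C)(0.00700 m) = 2.17×10⁻¹⁴ C·m.
At angle θ the dipole field magnitude is E = (kp/r³)·√(1 + 3cos²θ).
kp/r³ = (8.99×10⁹)(2.17×10⁻¹⁴) / (0.638)³ = 7.512×10⁻⁴ N/C.
√(1 + 3cos²54°) = √(1 + 3·0.3455) = √2.0365 ≈ 1.4271.
E ≈ 7.512×10⁻⁴ × 1.427 = 0.001072 N/C.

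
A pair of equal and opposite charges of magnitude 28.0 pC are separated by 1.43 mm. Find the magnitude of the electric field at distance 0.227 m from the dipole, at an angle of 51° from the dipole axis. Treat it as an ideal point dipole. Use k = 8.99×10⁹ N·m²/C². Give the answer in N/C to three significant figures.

E ≈ 0.0455 N/C

Dipole moment p = qd = (2.80×10⁻¹¹ C)(0.00143 m) = 4.004×10⁻¹⁴ C·m.
At angle θ the dipole field magnitude is E = (kp/r³)·√(1 + 3cos²θ).
kp/r³ = (8.99×10⁹)(4.004×10⁻¹⁴) / (0.227)³ = 0.03077 N/C.
√(1 + 3cos²51°) = √(1 + 3·0.3960) = √2.1881 ≈ 1.4792.
E ≈ 0.03077 × 1.479 = 0.04552 N/C.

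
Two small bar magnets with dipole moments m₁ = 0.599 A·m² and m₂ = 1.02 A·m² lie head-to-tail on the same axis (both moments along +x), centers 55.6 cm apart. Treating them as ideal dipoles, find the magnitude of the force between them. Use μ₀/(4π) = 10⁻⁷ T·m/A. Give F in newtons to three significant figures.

On-axis B of dipole 1: B = (μ₀/4π)·2m₁/r³. Force on dipole 2: F = m₂·dB/dr.
dB/dr = −(μ₀/4π)·6m₁/r⁴, so |F| = (μ₀/4π)·6m₁m₂/r⁴.
F = 6(10⁻⁷)(0.599)(1.02)/(0.556)⁴ = 3.836×10⁻⁶ N.

F ≈ 3.84×10⁻⁶ N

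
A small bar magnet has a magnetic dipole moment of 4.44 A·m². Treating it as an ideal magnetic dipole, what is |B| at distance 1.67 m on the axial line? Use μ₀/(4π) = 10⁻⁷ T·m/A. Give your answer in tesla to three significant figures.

On axis B = (μ₀/4π)·2m/r³.
B = 2·(10⁻⁷)·(4.44) / (1.67)³ = 1.907×10⁻⁷ T.

B ≈ 1.91×10⁻⁷ T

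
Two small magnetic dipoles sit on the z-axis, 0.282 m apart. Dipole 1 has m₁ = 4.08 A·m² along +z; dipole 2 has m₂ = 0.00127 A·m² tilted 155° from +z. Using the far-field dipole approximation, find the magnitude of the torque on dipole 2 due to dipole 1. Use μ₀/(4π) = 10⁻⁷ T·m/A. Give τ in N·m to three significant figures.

τ ≈ 1.95×10⁻⁸ N·m

Dipole B is on the axis of dipole A, so B₁ there is axial: B₁ = (μ₀/4π)·2m₁/r³ along +z.
B₁ = 2(10⁻⁷)(4.08)/(0.282)³ = 3.639×10⁻⁵ T.
τ = m₂ B₁ sinθ.
τ = (0.00127)(3.639×10⁻⁵)·sin155° = 1.953×10⁻⁸ N·m.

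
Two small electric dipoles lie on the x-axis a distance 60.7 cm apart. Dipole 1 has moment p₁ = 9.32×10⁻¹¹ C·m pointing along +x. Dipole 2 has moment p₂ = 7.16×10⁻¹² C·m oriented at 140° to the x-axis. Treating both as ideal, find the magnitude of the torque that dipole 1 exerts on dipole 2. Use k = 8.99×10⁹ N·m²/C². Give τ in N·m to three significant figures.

The second dipole sits on the axis of the first, so the field there is axial: E₁ = 2kp₁/r³ along +x.
E₁ = 2(8.99×10⁹)(9.32×10⁻¹¹)/(0.607)³ = 7.493 N/C.
Torque on the second dipole: τ = p₂ E₁ sinθ.
τ = (7.16×10⁻¹²)(7.493)·sin140° = 3.448×10⁻¹¹ N·m.

τ ≈ 3.45×10⁻¹¹ N·m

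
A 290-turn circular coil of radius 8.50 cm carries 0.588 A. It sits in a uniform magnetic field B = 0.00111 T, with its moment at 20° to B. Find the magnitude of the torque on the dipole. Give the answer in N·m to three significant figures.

m = NIA = NIπa² = 290·(0.588)·π·(0.0850)² = 3.87 A·m².
Torque on a magnetic dipole: τ = mB sinθ.
τ = (3.87)(0.00111)·sin20° = 0.001469 N·m.

τ ≈ 0.00147 N·m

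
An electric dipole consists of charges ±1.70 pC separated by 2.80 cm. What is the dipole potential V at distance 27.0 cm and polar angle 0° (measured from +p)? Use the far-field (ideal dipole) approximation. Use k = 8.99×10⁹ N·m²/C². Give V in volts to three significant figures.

V ≈ 0.00587 V

Dipole moment p = qd = (1.70×10⁻¹² C)(0.0280 m) = 4.76×10⁻¹⁴ C·m.
The dipole potential is V = kp cosθ / r².
V = (8.99×10⁹)(4.76×10⁻¹⁴)·cos0° / (0.270)² = 0.005870 V.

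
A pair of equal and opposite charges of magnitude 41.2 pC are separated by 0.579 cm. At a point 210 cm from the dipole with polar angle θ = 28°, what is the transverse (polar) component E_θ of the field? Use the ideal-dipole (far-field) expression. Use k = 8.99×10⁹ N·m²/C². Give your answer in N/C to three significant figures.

Dipole moment p = qd = (4.12×10⁻¹¹ C)(0.00579 m) = 2.385×10⁻¹³ C·m.
For a dipole, E_θ = (kp sinθ)/r³.
kp/r³ = (8.99×10⁹)(2.385×10⁻¹³)/(2.10)³ = 2.315×10⁻⁴ N/C.
E_θ = 2.315×10⁻⁴·sin28° = 1.087×10⁻⁴ N/C.

E_θ ≈ 1.09×10⁻⁴ N/C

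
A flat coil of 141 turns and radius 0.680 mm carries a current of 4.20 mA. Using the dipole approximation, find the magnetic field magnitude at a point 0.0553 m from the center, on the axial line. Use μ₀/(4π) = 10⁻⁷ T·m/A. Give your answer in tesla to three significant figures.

m = NIA = NIπa² = 141·(0.00420)·π·(6.80×10⁻⁴)² = 8.603×10⁻⁷ A·m².
On axis B = (μ₀/4π)·2m/r³.
B = 2·(10⁻⁷)·(8.603×10⁻⁷) / (0.0553)³ = 1.017×10⁻⁹ T.

B ≈ 1.02×10⁻⁹ T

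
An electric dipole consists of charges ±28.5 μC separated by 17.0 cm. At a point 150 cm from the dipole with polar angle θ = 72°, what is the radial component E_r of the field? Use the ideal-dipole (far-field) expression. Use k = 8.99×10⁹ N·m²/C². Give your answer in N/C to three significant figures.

E_r ≈ 7980 N/C

Dipole moment p = qd = (2.85×10⁻⁵ C)(0.170 m) = 4.845×10⁻⁶ C·m.
For a dipole, E_r = (2kp cosθ)/r³.
kp/r³ = (8.99×10⁹)(4.845×10⁻⁶)/(1.50)³ = 1.291×10⁴ N/C.
E_r = 2·1.291×10⁴·cos72° = 7976 N/C.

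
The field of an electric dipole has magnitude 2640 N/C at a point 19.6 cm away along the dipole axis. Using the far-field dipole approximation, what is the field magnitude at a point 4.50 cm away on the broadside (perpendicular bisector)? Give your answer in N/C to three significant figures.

E ≈ 1.09×10⁵ N/C

Dipole fields scale as 1/r³ in the far field.
The axial field is twice the equatorial field at the same r, so the geometry factor is 1/2.
E₂ = E₁ · (1/2) · (r₁/r₂)³ = 2640 · 0.5 · (19.6/4.50)³.
(r₁/r₂)³ = (4.356)³ = 82.63.
E₂ ≈ 1.091×10⁵ N/C.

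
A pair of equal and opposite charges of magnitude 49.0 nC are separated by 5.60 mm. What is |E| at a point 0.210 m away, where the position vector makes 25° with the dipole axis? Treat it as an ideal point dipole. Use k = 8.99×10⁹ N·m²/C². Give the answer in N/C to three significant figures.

Dipole moment p = qd = (4.90×10⁻⁸ C)(0.00560 m) = 2.744×10⁻¹⁰ C·m.
At angle θ the dipole field magnitude is E = (kp/r³)·√(1 + 3cos²θ).
kp/r³ = (8.99×10⁹)(2.744×10⁻¹⁰) / (0.210)³ = 266.4 N/C.
√(1 + 3cos²25°) = √(1 + 3·0.8214) = √3.4642 ≈ 1.8612.
E ≈ 266.4 × 1.861 = 495.8 N/C.

E ≈ 496 N/C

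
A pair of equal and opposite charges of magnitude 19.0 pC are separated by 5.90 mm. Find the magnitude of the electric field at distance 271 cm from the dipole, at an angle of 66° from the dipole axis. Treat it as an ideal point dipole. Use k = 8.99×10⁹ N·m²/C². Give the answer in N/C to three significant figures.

Dipole moment p = qd = (1.90×10⁻¹¹ C)(0.00590 m) = 1.121×10⁻¹³ C·m.
At angle θ the dipole field magnitude is E = (kp/r³)·√(1 + 3cos²θ).
kp/r³ = (8.99×10⁹)(1.121×10⁻¹³) / (2.71)³ = 5.064×10⁻⁵ N/C.
√(1 + 3cos²66°) = √(1 + 3·0.1654) = √1.4963 ≈ 1.2232.
E ≈ 5.064×10⁻⁵ × 1.223 = 6.194×10⁻⁵ N/C.

E ≈ 6.19×10⁻⁵ N/C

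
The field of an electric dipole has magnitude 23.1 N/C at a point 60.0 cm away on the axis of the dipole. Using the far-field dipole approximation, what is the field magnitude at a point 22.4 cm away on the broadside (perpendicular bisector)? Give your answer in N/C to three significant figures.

Dipole fields scale as 1/r³ in the far field.
The axial field is twice the equatorial field at the same r, so the geometry factor is 1/2.
E₂ = E₁ · (1/2) · (r₁/r₂)³ = 23.1 · 0.5 · (60.0/22.4)³.
(r₁/r₂)³ = (2.679)³ = 19.22.
E₂ ≈ 222.0 N/C.

E ≈ 222 N/C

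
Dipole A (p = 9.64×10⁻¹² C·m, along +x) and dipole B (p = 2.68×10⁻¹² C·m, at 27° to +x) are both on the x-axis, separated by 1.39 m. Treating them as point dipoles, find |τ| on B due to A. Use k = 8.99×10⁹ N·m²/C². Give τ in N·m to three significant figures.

The second dipole sits on the axis of the first, so the field there is axial: E₁ = 2kp₁/r³ along +x.
E₁ = 2(8.99×10⁹)(9.64×10⁻¹²)/(1.39)³ = 0.06454 N/C.
Torque on the second dipole: τ = p₂ E₁ sinθ.
τ = (2.68×10⁻¹²)(0.06454)·sin27° = 7.852×10⁻¹⁴ N·m.

τ ≈ 7.85×10⁻¹⁴ N·m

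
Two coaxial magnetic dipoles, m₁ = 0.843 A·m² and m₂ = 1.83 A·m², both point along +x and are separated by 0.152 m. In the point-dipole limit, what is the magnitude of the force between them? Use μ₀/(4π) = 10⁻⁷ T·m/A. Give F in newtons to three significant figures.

On-axis B of dipole 1: B = (μ₀/4π)·2m₁/r³. Force on dipole 2: F = m₂·dB/dr.
dB/dr = −(μ₀/4π)·6m₁/r⁴, so |F| = (μ₀/4π)·6m₁m₂/r⁴.
F = 6(10⁻⁷)(0.843)(1.83)/(0.152)⁴ = 0.001734 N.

F ≈ 0.00173 N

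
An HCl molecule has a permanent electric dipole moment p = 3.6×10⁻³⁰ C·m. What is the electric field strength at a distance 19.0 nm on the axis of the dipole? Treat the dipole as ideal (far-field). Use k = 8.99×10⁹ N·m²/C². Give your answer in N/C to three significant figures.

On the dipole axis E = 2kp/r³.
E = 2·(8.99×10⁹)(3.60×10⁻³⁰) / (1.90×10⁻⁸)³ = 9437 N/C.

E ≈ 9440 N/C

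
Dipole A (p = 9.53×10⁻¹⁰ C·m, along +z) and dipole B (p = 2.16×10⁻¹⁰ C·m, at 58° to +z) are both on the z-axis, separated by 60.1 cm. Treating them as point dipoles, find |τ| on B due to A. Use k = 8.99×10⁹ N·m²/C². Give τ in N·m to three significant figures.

The second dipole sits on the axis of the first, so the field there is axial: E₁ = 2kp₁/r³ along +z.
E₁ = 2(8.99×10⁹)(9.53×10⁻¹⁰)/(0.601)³ = 78.93 N/C.
Torque on the second dipole: τ = p₂ E₁ sinθ.
τ = (2.16×10⁻¹⁰)(78.93)·sin58° = 1.446×10⁻⁸ N·m.

τ ≈ 1.45×10⁻⁸ N·m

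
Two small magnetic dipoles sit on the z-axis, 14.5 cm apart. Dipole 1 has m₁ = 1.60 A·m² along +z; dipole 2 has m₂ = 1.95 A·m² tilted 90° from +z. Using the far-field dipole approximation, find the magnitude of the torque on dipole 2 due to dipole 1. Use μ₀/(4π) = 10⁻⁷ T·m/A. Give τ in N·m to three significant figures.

Dipole B is on the axis of dipole A, so B₁ there is axial: B₁ = (μ₀/4π)·2m₁/r³ along +z.
B₁ = 2(10⁻⁷)(1.60)/(0.145)³ = 1.050×10⁻⁴ T.
τ = m₂ B₁ sinθ.
τ = (1.95)(1.050×10⁻⁴)·sin90° = 2.047×10⁻⁴ N·m.

τ ≈ 2.05×10⁻⁴ N·m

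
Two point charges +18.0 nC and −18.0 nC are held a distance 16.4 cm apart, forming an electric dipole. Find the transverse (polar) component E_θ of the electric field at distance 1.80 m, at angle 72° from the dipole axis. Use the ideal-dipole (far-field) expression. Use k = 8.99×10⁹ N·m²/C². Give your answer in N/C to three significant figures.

E_θ ≈ 4.33 N/C

Dipole moment p = qd = (1.80×10⁻⁸ C)(0.164 m) = 2.952×10⁻⁹ C·m.
For a dipole, E_θ = (kp sinθ)/r³.
kp/r³ = (8.99×10⁹)(2.952×10⁻⁹)/(1.80)³ = 4.550 N/C.
E_θ = 4.550·sin72° = 4.328 N/C.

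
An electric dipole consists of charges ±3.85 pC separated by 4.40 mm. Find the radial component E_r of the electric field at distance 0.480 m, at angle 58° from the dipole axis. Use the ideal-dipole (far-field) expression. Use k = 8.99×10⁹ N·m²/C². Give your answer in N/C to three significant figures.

Dipole moment p = qd = (3.85×10⁻¹² C)(0.00440 m) = 1.694×10⁻¹⁴ C·m.
For a dipole, E_r = (2kp cosθ)/r³.
kp/r³ = (8.99×10⁹)(1.694×10⁻¹⁴)/(0.480)³ = 0.001377 N/C.
E_r = 2·0.001377·cos58° = 0.001459 N/C.

E_r ≈ 0.00146 N/C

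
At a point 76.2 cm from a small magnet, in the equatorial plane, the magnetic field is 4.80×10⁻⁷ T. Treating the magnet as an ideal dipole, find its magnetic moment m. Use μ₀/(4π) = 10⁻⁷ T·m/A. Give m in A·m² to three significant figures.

m ≈ 2.12 A·m²

In the equatorial plane B = (μ₀/4π)·m/r³, so m = Br³·4π/(μ₀).
m = (4.80×10⁻⁷)·(0.762)³ / (10⁻⁷) = 2.124 A·m².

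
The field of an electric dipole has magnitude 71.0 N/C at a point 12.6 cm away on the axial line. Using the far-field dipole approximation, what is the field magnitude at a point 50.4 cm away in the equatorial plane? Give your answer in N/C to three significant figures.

E ≈ 0.555 N/C

Dipole fields scale as 1/r³ in the far field.
The axial field is twice the equatorial field at the same r, so the geometry factor is 1/2.
E₂ = E₁ · (1/2) · (r₁/r₂)³ = 71.0 · 0.5 · (12.6/50.4)³.
(r₁/r₂)³ = (0.25)³ = 0.01562.
E₂ ≈ 0.5547 N/C.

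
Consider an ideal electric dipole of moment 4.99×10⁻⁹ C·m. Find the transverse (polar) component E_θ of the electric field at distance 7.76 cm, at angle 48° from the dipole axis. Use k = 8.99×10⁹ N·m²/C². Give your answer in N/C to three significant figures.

For a dipole, E_θ = (kp sinθ)/r³.
kp/r³ = (8.99×10⁹)(4.99×10⁻⁹)/(0.0776)³ = 9.600×10⁴ N/C.
E_θ = 9.600×10⁴·sin48° = 7.134×10⁴ N/C.

E_θ ≈ 7.13×10⁴ N/C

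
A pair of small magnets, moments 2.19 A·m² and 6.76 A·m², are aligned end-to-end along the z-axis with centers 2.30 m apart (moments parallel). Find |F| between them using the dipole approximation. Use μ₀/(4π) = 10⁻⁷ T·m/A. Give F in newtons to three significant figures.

On-axis B of dipole 1: B = (μ₀/4π)·2m₁/r³. Force on dipole 2: F = m₂·dB/dr.
dB/dr = −(μ₀/4π)·6m₁/r⁴, so |F| = (μ₀/4π)·6m₁m₂/r⁴.
F = 6(10⁻⁷)(2.19)(6.76)/(2.30)⁴ = 3.174×10⁻⁷ N.

F ≈ 3.17×10⁻⁷ N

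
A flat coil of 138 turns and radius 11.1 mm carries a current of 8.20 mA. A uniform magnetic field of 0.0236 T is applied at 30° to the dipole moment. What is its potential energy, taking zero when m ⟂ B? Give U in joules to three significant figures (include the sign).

m = NIA = NIπa² = 138·(0.00820)·π·(0.0111)² = 4.38×10⁻⁴ A·m².
U = −m·B = −mB cosθ.
U = −(4.38×10⁻⁴)(0.0236)·cos30° = -8.952×10⁻⁶ J.

U ≈ -8.95×10⁻⁶ J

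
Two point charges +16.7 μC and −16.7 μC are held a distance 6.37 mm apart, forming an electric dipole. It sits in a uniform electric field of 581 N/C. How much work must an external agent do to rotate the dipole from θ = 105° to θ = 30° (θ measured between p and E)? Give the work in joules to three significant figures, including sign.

W ≈ -6.95×10⁻⁵ J

Dipole moment p = qd = (1.67×10⁻⁵ C)(0.00637 m) = 1.064×10⁻⁷ C·m.
W_ext = ΔU = U(θ₂) − U(θ₁) = −pE cosθ₂ − (−pE cosθ₁) = pE(cosθ₁ − cosθ₂).
W = (1.064×10⁻⁷)(581)·(cos105° − cos30°) = (6.182×10⁻⁵)·(-1.1248) = -6.954×10⁻⁵ J.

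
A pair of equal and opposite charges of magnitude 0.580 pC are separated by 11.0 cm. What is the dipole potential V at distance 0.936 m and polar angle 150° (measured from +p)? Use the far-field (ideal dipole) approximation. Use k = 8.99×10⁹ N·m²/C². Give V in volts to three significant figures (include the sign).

V ≈ -5.67×10⁻⁴ V

Dipole moment p = qd = (5.80×10⁻¹³ C)(0.110 m) = 6.38×10⁻¹⁴ C·m.
The dipole potential is V = kp cosθ / r².
V = (8.99×10⁹)(6.38×10⁻¹⁴)·cos150° / (0.936)² = -5.670×10⁻⁴ V.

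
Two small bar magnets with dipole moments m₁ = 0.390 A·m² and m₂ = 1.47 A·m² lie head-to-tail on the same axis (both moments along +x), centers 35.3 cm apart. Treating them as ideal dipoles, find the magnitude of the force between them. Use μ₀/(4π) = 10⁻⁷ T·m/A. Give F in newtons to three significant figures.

On-axis B of dipole 1: B = (μ₀/4π)·2m₁/r³. Force on dipole 2: F = m₂·dB/dr.
dB/dr = −(μ₀/4π)·6m₁/r⁴, so |F| = (μ₀/4π)·6m₁m₂/r⁴.
F = 6(10⁻⁷)(0.390)(1.47)/(0.353)⁴ = 2.215×10⁻⁵ N.

F ≈ 2.22×10⁻⁵ N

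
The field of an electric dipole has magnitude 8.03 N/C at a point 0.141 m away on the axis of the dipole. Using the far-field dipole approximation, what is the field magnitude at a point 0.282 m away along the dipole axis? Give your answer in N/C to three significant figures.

E ≈ 1.00 N/C

Dipole fields scale as 1/r³ in the far field; the geometry is the same at both points.
E₂ = E₁ · (r₁/r₂)³ = 8.03 · (0.141/0.282)³.
(r₁/r₂)³ = (0.5)³ = 0.125.
E₂ ≈ 1.004 N/C.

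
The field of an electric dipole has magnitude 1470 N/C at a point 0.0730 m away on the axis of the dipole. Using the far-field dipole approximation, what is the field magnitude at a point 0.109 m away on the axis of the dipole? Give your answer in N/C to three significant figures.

E ≈ 442 N/C

Dipole fields scale as 1/r³ in the far field; the geometry is the same at both points.
E₂ = E₁ · (r₁/r₂)³ = 1470 · (0.0730/0.109)³.
(r₁/r₂)³ = (0.6697)³ = 0.3004.
E₂ ≈ 441.6 N/C.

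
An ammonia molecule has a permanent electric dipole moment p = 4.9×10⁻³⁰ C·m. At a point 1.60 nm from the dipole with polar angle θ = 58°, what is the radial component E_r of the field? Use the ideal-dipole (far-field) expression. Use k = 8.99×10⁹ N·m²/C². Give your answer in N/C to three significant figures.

E_r ≈ 1.14×10⁷ N/C

For a dipole, E_r = (2kp cosθ)/r³.
kp/r³ = (8.99×10⁹)(4.90×10⁻³⁰)/(1.60×10⁻⁹)³ = 1.075×10⁷ N/C.
E_r = 2·1.075×10⁷·cos58° = 1.140×10⁷ N/C.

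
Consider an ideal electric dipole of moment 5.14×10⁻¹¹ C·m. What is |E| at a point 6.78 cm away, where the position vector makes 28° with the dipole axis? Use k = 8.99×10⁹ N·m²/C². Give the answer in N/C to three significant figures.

E ≈ 2710 N/C

At angle θ the dipole field magnitude is E = (kp/r³)·√(1 + 3cos²θ).
kp/r³ = (8.99×10⁹)(5.14×10⁻¹¹) / (0.0678)³ = 1483 N/C.
√(1 + 3cos²28°) = √(1 + 3·0.7796) = √3.3388 ≈ 1.8272.
E ≈ 1483 × 1.827 = 2709 N/C.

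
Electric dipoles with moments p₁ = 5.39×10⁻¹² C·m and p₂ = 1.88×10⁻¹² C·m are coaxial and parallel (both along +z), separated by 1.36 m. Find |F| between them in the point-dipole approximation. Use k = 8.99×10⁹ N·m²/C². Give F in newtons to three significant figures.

F ≈ 1.60×10⁻¹³ N

On-axis field of dipole 1 at distance r: E = 2kp₁/r³. Force on dipole 2 is F = p₂·dE/dr (gradient along axis).
dE/dr = −6kp₁/r⁴, so |F| = 6kp₁p₂/r⁴ (attractive for aligned moments).
F = 6(8.99×10⁹)(5.39×10⁻¹²)(1.88×10⁻¹²)/(1.36)⁴ = 1.598×10⁻¹³ N.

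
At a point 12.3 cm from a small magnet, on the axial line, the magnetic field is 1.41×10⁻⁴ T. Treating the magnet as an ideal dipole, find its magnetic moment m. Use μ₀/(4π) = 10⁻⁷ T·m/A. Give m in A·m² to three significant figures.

m ≈ 1.31 A·m²

On axis B = (μ₀/4π)·2m/r³, so m = Br³·4π/(μ₀·2).
m = (1.41×10⁻⁴)·(0.123)³ / (2·10⁻⁷) = 1.312 A·m².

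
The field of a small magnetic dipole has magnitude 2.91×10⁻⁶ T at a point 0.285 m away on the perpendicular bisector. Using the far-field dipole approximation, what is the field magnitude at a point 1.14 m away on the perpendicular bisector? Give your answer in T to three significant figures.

B ≈ 4.55×10⁻⁸ T

Dipole fields scale as 1/r³ in the far field; the geometry is the same at both points.
B₂ = B₁ · (r₁/r₂)³ = 2.91×10⁻⁶ · (0.285/1.14)³.
(r₁/r₂)³ = (0.25)³ = 0.01562.
B₂ ≈ 4.547×10⁻⁸ T.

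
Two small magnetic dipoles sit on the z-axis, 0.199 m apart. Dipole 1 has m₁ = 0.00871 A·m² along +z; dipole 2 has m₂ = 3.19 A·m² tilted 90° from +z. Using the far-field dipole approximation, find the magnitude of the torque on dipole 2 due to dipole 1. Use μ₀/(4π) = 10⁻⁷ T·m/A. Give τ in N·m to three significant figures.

τ ≈ 7.05×10⁻⁷ N·m

Dipole B is on the axis of dipole A, so B₁ there is axial: B₁ = (μ₀/4π)·2m₁/r³ along +z.
B₁ = 2(10⁻⁷)(0.00871)/(0.199)³ = 2.210×10⁻⁷ T.
τ = m₂ B₁ sinθ.
τ = (3.19)(2.210×10⁻⁷)·sin90° = 7.051×10⁻⁷ N·m.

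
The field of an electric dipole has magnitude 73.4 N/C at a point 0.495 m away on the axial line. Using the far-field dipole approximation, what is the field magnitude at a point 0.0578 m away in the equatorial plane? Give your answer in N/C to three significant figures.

Dipole fields scale as 1/r³ in the far field.
The axial field is twice the equatorial field at the same r, so the geometry factor is 1/2.
E₂ = E₁ · (1/2) · (r₁/r₂)³ = 73.4 · 0.5 · (0.495/0.0578)³.
(r₁/r₂)³ = (8.564)³ = 628.1.
E₂ ≈ 2.305×10⁴ N/C.

E ≈ 2.31×10⁴ N/C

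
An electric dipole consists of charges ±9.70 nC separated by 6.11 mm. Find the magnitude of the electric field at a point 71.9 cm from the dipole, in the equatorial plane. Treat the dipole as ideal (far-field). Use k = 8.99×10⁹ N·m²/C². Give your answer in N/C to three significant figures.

E ≈ 1.43 N/C

Dipole moment p = qd = (9.70×10⁻⁹ C)(0.00611 m) = 5.927×10⁻¹¹ C·m.
In the equatorial plane E = kp/r³.
E = (8.99×10⁹)(5.927×10⁻¹¹) / (0.719)³ = 1.434 N/C.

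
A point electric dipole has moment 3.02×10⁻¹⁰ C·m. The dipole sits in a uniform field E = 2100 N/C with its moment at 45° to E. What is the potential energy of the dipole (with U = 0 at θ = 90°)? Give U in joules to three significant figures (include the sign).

U = −p·E = −pE cosθ.
U = −(3.02×10⁻¹⁰)(2100)·cos45° = -4.484×10⁻⁷ J.

U ≈ -4.48×10⁻⁷ J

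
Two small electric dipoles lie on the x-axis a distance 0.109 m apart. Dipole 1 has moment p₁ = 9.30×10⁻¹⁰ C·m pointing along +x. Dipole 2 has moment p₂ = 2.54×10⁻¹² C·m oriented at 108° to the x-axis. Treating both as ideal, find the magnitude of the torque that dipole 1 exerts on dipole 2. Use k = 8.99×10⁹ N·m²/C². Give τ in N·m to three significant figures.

τ ≈ 3.12×10⁻⁸ N·m

The second dipole sits on the axis of the first, so the field there is axial: E₁ = 2kp₁/r³ along +x.
E₁ = 2(8.99×10⁹)(9.30×10⁻¹⁰)/(0.109)³ = 1.291×10⁴ N/C.
Torque on the second dipole: τ = p₂ E₁ sinθ.
τ = (2.54×10⁻¹²)(1.291×10⁴)·sin108° = 3.119×10⁻⁸ N·m.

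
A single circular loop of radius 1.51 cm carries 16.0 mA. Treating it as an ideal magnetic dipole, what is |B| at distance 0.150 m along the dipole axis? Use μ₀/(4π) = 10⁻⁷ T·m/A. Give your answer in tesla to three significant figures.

Magnetic moment m = IA = Iπa² = (0.0160)·π·(0.0151)² = 1.146×10⁻⁵ A·m².
On axis B = (μ₀/4π)·2m/r³.
B = 2·(10⁻⁷)·(1.146×10⁻⁵) / (0.150)³ = 6.791×10⁻¹⁰ T.

B ≈ 6.79×10⁻¹⁰ T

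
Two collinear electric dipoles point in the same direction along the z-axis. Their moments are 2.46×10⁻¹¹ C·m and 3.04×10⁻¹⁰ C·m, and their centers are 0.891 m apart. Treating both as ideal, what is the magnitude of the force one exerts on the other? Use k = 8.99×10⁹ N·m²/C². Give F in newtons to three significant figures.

F ≈ 6.40×10⁻¹⁰ N

On-axis field of dipole 1 at distance r: E = 2kp₁/r³. Force on dipole 2 is F = p₂·dE/dr (gradient along axis).
dE/dr = −6kp₁/r⁴, so |F| = 6kp₁p₂/r⁴ (attractive for aligned moments).
F = 6(8.99×10⁹)(2.46×10⁻¹¹)(3.04×10⁻¹⁰)/(0.891)⁴ = 6.400×10⁻¹⁰ N.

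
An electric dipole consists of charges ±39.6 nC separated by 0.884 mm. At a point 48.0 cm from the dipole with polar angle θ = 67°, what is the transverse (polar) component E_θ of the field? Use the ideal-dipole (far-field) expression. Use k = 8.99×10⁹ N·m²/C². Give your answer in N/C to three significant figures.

Dipole moment p = qd = (3.96×10⁻⁸ C)(8.84×10⁻⁴ m) = 3.501×10⁻¹¹ C·m.
For a dipole, E_θ = (kp sinθ)/r³.
kp/r³ = (8.99×10⁹)(3.501×10⁻¹¹)/(0.480)³ = 2.846 N/C.
E_θ = 2.846·sin67° = 2.620 N/C.

E_θ ≈ 2.62 N/C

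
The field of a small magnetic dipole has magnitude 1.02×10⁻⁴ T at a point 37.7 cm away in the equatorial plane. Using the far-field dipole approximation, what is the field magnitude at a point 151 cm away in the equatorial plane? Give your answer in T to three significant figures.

B ≈ 1.59×10⁻⁶ T

Dipole fields scale as 1/r³ in the far field; the geometry is the same at both points.
B₂ = B₁ · (r₁/r₂)³ = 1.02×10⁻⁴ · (37.7/151)³.
(r₁/r₂)³ = (0.2497)³ = 0.01556.
B₂ ≈ 1.587×10⁻⁶ T.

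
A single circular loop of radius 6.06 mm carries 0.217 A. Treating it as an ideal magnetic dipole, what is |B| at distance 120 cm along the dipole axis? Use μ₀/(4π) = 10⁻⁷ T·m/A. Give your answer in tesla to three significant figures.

B ≈ 2.90×10⁻¹² T

Magnetic moment m = IA = Iπa² = (0.217)·π·(0.00606)² = 2.504×10⁻⁵ A·m².
On axis B = (μ₀/4π)·2m/r³.
B = 2·(10⁻⁷)·(2.504×10⁻⁵) / (1.20)³ = 2.898×10⁻¹² T.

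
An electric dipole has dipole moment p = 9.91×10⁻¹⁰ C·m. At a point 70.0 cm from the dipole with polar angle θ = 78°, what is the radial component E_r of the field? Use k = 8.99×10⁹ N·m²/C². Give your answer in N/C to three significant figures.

For a dipole, E_r = (2kp cosθ)/r³.
kp/r³ = (8.99×10⁹)(9.91×10⁻¹⁰)/(0.700)³ = 25.97 N/C.
E_r = 2·25.97·cos78° = 10.80 N/C.

E_r ≈ 10.8 N/C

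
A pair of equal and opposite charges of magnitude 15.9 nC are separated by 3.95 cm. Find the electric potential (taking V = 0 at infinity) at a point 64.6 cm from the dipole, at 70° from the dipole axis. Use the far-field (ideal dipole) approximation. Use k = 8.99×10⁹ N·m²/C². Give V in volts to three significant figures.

V ≈ 4.63 V

Dipole moment p = qd = (1.59×10⁻⁸ C)(0.0395 m) = 6.281×10⁻¹⁰ C·m.
The dipole potential is V = kp cosθ / r².
V = (8.99×10⁹)(6.281×10⁻¹⁰)·cos70° / (0.646)² = 4.628 V.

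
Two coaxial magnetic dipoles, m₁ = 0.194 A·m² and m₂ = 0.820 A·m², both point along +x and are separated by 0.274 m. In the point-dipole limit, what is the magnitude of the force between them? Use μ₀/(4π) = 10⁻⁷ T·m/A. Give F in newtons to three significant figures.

F ≈ 1.69×10⁻⁵ N

On-axis B of dipole 1: B = (μ₀/4π)·2m₁/r³. Force on dipole 2: F = m₂·dB/dr.
dB/dr = −(μ₀/4π)·6m₁/r⁴, so |F| = (μ₀/4π)·6m₁m₂/r⁴.
F = 6(10⁻⁷)(0.194)(0.820)/(0.274)⁴ = 1.693×10⁻⁵ N.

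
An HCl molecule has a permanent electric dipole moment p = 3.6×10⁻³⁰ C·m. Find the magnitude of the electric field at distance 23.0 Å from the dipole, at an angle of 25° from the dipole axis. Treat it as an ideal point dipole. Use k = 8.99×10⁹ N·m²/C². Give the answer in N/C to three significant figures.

E ≈ 4.95×10⁶ N/C

At angle θ the dipole field magnitude is E = (kp/r³)·√(1 + 3cos²θ).
kp/r³ = (8.99×10⁹)(3.60×10⁻³⁰) / (2.30×10⁻⁹)³ = 2.660×10⁶ N/C.
√(1 + 3cos²25°) = √(1 + 3·0.8214) = √3.4642 ≈ 1.8612.
E ≈ 2.660×10⁶ × 1.861 = 4.951×10⁶ N/C.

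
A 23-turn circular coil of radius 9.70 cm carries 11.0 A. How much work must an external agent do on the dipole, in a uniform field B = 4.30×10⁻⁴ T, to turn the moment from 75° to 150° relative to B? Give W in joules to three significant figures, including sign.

W ≈ 0.00362 J

m = NIA = NIπa² = 23·(11.0)·π·(0.0970)² = 7.478 A·m².
W_ext = ΔU = −mB cosθ₂ + mB cosθ₁ = mB(cosθ₁ − cosθ₂).
W = (7.478)(4.30×10⁻⁴)·(cos75° − cos150°) = (0.003216)·(+1.1248) = 0.003617 J.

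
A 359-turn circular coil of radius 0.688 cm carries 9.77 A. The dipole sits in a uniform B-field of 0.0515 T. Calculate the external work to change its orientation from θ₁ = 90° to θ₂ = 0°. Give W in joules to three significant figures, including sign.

m = NIA = NIπa² = 359·(9.77)·π·(0.00688)² = 0.5216 A·m².
W_ext = ΔU = −mB cosθ₂ + mB cosθ₁ = mB(cosθ₁ − cosθ₂).
W = (0.5216)(0.0515)·(cos90° − cos0°) = (0.02686)·(-1.0000) = -0.02686 J.

W ≈ -0.0269 J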